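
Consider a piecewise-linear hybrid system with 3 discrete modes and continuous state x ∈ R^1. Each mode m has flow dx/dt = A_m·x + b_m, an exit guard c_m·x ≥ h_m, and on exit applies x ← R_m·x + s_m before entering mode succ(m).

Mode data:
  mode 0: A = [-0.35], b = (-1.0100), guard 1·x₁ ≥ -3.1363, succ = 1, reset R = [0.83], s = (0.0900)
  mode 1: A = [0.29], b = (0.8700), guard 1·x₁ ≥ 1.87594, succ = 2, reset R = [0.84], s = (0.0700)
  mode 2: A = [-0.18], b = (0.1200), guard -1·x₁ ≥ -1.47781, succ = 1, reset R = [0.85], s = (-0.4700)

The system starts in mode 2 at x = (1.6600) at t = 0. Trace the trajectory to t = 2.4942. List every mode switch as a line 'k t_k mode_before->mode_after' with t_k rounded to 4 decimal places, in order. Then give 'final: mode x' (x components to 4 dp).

1 1.1257 2->1
2 1.9980 1->2
final: 2 1.5621

Mode 2: guard c·x = -1.4778 hit at Δt = 1.1257 (t = 1.1257), x⁻ = (1.4778) → reset → x⁺ = (0.7861), jump to mode 1
Mode 1: guard c·x = 1.8759 hit at Δt = 0.8723 (t = 1.9980), x⁻ = (1.8759) → reset → x⁺ = (1.6458), jump to mode 2
Mode 2: flow for 0.4962 to horizon, guard not reached → x = (1.5621)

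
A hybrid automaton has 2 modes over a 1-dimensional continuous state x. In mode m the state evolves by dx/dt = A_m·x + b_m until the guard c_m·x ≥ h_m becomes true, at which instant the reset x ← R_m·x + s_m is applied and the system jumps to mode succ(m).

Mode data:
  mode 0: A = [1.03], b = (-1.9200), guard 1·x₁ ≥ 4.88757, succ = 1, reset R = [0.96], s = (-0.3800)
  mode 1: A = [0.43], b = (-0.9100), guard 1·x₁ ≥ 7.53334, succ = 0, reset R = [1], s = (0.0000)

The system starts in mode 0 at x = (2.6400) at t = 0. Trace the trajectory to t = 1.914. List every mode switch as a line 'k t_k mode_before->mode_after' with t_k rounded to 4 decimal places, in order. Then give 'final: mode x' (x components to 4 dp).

Mode 0: guard c·x = 4.8876 hit at Δt = 1.3205 (t = 1.3205), x⁻ = (4.8876) → reset → x⁺ = (4.3121), jump to mode 1
Mode 1: flow for 0.5935 to horizon, guard not reached → x = (4.9504)

1 1.3205 0->1
final: 1 4.9504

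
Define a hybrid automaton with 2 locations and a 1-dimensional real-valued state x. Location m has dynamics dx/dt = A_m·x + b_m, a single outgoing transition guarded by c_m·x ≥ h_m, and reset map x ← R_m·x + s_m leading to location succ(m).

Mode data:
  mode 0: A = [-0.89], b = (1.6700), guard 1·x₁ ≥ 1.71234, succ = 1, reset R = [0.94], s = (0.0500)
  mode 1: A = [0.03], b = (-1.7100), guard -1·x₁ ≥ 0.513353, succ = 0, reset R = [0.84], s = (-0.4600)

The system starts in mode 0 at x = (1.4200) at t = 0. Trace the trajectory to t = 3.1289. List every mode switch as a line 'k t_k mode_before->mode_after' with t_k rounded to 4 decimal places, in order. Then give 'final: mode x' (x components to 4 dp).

Mode 0: guard c·x = 1.7123 hit at Δt = 1.1496 (t = 1.1496), x⁻ = (1.7123) → reset → x⁺ = (1.6596), jump to mode 1
Mode 1: guard c·x = 0.5134 hit at Δt = 1.2838 (t = 2.4334), x⁻ = (-0.5134) → reset → x⁺ = (-0.8912), jump to mode 0
Mode 0: flow for 0.6955 to horizon, guard not reached → x = (0.3861)

1 1.1496 0->1
2 2.4334 1->0
final: 0 0.3861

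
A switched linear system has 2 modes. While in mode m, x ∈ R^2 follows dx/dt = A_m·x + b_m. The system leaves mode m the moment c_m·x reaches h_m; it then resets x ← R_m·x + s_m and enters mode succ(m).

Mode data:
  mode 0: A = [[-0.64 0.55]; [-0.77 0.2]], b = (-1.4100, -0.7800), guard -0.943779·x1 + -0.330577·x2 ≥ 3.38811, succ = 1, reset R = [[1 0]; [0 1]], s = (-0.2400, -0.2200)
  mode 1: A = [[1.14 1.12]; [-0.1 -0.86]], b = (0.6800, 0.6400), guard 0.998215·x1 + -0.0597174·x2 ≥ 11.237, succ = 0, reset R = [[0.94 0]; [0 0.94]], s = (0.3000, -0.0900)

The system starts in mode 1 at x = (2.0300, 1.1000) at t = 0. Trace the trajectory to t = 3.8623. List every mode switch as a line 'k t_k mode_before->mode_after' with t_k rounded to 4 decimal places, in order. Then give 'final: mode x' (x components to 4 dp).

Mode 1: guard c·x = 11.2370 hit at Δt = 1.1404 (t = 1.1404), x⁻ = (11.2814, 0.4060) → reset → x⁺ = (10.9045, 0.2916), jump to mode 0
Mode 0: guard c·x = 3.3881 hit at Δt = 1.5955 (t = 2.7359), x⁻ = (-0.6377, -8.4285) → reset → x⁺ = (-0.8777, -8.6485), jump to mode 1
Mode 1: flow for 1.1264 to horizon, guard not reached → x = (-16.2780, -2.1827)

1 1.1404 1->0
2 2.7359 0->1
final: 1 -16.2780 -2.1827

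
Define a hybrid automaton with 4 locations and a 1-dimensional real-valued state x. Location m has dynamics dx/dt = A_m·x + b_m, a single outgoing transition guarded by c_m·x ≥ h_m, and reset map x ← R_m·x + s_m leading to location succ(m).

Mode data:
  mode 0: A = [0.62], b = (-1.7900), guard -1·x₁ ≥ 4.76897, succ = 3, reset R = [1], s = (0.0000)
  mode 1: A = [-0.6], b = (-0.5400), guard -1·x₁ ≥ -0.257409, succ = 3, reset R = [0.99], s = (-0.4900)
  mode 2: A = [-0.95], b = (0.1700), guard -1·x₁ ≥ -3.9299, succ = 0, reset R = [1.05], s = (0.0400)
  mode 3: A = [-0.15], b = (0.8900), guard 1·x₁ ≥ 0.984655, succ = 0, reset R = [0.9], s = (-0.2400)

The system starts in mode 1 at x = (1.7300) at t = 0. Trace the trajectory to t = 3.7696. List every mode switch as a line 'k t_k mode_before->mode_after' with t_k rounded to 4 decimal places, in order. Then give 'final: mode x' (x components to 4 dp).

Mode 1: guard c·x = -0.2574 hit at Δt = 1.3680 (t = 1.3680), x⁻ = (0.2574) → reset → x⁺ = (-0.2352), jump to mode 3
Mode 3: guard c·x = 0.9847 hit at Δt = 1.4689 (t = 2.8369), x⁻ = (0.9847) → reset → x⁺ = (0.6462), jump to mode 0
Mode 0: flow for 0.9327 to horizon, guard not reached → x = (-1.1083)

1 1.3680 1->3
2 2.8369 3->0
final: 0 -1.1083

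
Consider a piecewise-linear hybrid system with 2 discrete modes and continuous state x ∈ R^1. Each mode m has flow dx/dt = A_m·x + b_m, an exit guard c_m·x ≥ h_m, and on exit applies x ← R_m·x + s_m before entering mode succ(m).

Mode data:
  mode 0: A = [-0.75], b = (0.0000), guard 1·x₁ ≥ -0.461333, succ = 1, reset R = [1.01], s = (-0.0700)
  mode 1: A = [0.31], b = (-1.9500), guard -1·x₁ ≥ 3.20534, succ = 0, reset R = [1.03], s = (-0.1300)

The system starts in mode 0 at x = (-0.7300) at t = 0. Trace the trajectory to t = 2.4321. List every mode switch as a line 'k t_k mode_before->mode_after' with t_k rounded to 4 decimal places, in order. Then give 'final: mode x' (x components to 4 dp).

1 0.6119 0->1
2 1.6766 1->0
final: 0 -1.9472

Mode 0: guard c·x = -0.4613 hit at Δt = 0.6119 (t = 0.6119), x⁻ = (-0.4613) → reset → x⁺ = (-0.5359), jump to mode 1
Mode 1: guard c·x = 3.2053 hit at Δt = 1.0647 (t = 1.6766), x⁻ = (-3.2053) → reset → x⁺ = (-3.4315), jump to mode 0
Mode 0: flow for 0.7555 to horizon, guard not reached → x = (-1.9472)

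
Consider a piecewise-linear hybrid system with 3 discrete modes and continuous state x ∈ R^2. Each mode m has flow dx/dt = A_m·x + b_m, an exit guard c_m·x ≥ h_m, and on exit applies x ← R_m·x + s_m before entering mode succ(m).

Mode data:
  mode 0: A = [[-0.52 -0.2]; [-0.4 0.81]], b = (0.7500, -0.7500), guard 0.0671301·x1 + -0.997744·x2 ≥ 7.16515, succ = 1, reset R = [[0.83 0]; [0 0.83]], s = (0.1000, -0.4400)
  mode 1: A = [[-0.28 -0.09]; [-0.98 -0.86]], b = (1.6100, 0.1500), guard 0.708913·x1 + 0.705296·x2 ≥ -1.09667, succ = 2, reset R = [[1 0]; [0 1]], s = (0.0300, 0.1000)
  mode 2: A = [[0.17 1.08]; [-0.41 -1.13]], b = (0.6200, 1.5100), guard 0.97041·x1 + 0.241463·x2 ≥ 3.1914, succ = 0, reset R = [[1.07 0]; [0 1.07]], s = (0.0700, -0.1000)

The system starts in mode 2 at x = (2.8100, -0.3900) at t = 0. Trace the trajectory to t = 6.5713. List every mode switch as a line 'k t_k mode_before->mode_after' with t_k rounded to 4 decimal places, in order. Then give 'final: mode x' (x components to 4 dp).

1 0.5613 2->0
2 2.0997 0->1
3 2.7263 1->2
4 5.6796 2->0
final: 0 2.8848 -2.2257

Mode 2: guard c·x = 3.1914 hit at Δt = 0.5613 (t = 0.5613), x⁻ = (3.3142, -0.1024) → reset → x⁺ = (3.6162, -0.2096), jump to mode 0
Mode 0: guard c·x = 7.1651 hit at Δt = 1.5384 (t = 2.0997), x⁻ = (3.1335, -6.9705) → reset → x⁺ = (2.7008, -6.2255), jump to mode 1
Mode 1: guard c·x = -1.0967 hit at Δt = 0.6266 (t = 2.7263), x⁻ = (3.4775, -5.0502) → reset → x⁺ = (3.5075, -4.9502), jump to mode 2
Mode 2: guard c·x = 3.1914 hit at Δt = 2.9533 (t = 5.6796), x⁻ = (3.2184, 0.2826) → reset → x⁺ = (3.5137, 0.2024), jump to mode 0
Mode 0: flow for 0.8917 to horizon, guard not reached → x = (2.8848, -2.2257)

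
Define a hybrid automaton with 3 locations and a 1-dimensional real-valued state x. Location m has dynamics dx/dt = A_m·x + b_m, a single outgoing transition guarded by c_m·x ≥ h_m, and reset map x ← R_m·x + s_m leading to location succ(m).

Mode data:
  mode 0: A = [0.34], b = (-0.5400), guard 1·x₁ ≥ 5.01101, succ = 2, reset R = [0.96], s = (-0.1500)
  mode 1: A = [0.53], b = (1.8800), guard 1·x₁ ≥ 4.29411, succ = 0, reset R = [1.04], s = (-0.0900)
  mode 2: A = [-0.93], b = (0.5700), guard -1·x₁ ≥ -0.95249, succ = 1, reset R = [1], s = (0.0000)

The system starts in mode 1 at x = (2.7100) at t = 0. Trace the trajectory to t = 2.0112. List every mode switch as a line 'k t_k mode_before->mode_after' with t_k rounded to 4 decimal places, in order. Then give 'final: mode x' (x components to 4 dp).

1 0.4258 1->0
2 1.0295 0->2
final: 2 2.2373

Mode 1: guard c·x = 4.2941 hit at Δt = 0.4258 (t = 0.4258), x⁻ = (4.2941) → reset → x⁺ = (4.3759), jump to mode 0
Mode 0: guard c·x = 5.0110 hit at Δt = 0.6037 (t = 1.0295), x⁻ = (5.0110) → reset → x⁺ = (4.6606), jump to mode 2
Mode 2: flow for 0.9817 to horizon, guard not reached → x = (2.2373)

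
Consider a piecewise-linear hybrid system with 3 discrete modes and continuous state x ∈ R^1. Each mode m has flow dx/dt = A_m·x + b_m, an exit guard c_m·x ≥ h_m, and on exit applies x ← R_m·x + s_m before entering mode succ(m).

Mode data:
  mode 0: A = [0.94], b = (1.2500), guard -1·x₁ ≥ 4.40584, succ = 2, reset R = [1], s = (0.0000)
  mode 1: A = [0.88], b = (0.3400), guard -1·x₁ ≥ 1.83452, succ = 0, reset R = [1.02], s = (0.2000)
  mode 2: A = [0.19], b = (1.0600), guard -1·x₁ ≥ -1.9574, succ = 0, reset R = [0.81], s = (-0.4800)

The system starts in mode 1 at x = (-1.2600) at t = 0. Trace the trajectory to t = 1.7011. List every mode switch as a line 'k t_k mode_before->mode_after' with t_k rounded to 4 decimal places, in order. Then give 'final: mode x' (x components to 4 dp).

Mode 1: guard c·x = 1.8345 hit at Δt = 0.5743 (t = 0.5743), x⁻ = (-1.8345) → reset → x⁺ = (-1.6712), jump to mode 0
Mode 0: flow for 1.1268 to horizon, guard not reached → x = (-2.3145)

1 0.5743 1->0
final: 0 -2.3145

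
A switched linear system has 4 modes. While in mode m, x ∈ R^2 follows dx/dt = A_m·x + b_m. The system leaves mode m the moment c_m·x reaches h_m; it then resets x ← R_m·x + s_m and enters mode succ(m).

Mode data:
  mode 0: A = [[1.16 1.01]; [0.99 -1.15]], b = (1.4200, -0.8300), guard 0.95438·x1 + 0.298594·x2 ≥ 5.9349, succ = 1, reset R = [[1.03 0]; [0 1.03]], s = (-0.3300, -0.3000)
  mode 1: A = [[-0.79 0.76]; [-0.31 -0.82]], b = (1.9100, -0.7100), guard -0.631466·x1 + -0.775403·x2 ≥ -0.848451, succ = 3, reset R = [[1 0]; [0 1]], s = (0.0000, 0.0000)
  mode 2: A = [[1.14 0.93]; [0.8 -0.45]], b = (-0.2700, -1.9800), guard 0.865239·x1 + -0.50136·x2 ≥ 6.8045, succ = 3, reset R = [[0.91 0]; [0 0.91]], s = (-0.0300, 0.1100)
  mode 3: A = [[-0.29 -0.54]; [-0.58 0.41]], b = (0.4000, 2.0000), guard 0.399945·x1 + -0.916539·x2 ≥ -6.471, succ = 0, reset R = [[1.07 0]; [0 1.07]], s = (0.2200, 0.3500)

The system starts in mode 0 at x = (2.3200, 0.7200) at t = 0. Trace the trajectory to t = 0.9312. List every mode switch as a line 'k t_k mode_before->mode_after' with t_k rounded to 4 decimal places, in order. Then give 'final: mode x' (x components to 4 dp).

Mode 0: guard c·x = 5.9349 hit at Δt = 0.4918 (t = 0.4918), x⁻ = (5.7245, 1.5794) → reset → x⁺ = (5.5662, 1.3268), jump to mode 1
Mode 1: flow for 0.4394 to horizon, guard not reached → x = (4.8167, 0.0707)

1 0.4918 0->1
final: 1 4.8167 0.0707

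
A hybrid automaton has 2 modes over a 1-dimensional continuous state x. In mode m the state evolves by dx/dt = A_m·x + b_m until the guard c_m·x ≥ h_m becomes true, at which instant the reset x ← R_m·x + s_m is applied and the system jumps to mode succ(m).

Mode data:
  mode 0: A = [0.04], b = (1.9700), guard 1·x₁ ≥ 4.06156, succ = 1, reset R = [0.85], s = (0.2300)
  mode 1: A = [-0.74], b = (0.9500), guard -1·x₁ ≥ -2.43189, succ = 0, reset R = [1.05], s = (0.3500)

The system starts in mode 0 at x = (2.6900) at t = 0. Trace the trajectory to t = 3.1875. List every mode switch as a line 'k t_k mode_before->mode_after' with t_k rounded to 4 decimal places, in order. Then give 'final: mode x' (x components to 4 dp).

1 0.6516 0->1
2 1.6472 1->0
3 2.1963 0->1
final: 1 2.4356

Mode 0: guard c·x = 4.0616 hit at Δt = 0.6516 (t = 0.6516), x⁻ = (4.0616) → reset → x⁺ = (3.6823), jump to mode 1
Mode 1: guard c·x = -2.4319 hit at Δt = 0.9956 (t = 1.6472), x⁻ = (2.4319) → reset → x⁺ = (2.9035), jump to mode 0
Mode 0: guard c·x = 4.0616 hit at Δt = 0.5491 (t = 2.1963), x⁻ = (4.0616) → reset → x⁺ = (3.6823), jump to mode 1
Mode 1: flow for 0.9912 to horizon, guard not reached → x = (2.4356)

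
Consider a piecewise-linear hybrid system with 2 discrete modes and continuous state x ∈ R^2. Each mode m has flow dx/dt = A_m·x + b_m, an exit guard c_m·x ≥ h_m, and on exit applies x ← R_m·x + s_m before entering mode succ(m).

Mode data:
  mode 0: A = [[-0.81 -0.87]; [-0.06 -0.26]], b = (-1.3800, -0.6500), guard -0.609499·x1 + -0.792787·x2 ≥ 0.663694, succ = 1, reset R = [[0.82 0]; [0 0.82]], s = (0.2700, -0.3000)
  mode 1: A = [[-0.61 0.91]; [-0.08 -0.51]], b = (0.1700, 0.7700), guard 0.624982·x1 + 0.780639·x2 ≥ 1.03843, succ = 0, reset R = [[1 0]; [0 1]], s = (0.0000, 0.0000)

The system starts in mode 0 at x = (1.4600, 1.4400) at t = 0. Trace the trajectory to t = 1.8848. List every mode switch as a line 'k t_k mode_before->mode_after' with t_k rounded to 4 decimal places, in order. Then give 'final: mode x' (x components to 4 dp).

1 1.5736 0->1
final: 1 -0.6089 0.0865

Mode 0: guard c·x = 0.6637 hit at Δt = 1.5736 (t = 1.5736), x⁻ = (-1.2839, 0.1499) → reset → x⁺ = (-0.7828, -0.1771), jump to mode 1
Mode 1: flow for 0.3112 to horizon, guard not reached → x = (-0.6089, 0.0865)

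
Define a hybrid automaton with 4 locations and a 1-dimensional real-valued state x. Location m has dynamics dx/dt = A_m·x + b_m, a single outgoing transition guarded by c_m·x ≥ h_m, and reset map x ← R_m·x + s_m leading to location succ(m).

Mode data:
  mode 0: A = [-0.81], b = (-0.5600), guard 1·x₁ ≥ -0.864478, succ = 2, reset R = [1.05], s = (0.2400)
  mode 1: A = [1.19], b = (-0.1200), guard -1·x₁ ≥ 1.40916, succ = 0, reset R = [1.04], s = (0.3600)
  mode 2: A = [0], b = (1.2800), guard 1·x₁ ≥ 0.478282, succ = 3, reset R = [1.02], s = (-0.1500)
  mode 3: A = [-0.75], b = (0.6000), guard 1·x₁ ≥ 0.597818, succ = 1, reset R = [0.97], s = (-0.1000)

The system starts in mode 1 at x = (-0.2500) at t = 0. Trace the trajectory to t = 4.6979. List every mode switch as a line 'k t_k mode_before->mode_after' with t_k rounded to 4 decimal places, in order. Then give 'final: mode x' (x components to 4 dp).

Mode 1: guard c·x = 1.4092 hit at Δt = 1.2265 (t = 1.2265), x⁻ = (-1.4092) → reset → x⁺ = (-1.1055), jump to mode 0
Mode 0: guard c·x = -0.8645 hit at Δt = 1.0769 (t = 2.3034), x⁻ = (-0.8645) → reset → x⁺ = (-0.6677), jump to mode 2
Mode 2: guard c·x = 0.4783 hit at Δt = 0.8953 (t = 3.1987), x⁻ = (0.4783) → reset → x⁺ = (0.3378), jump to mode 3
Mode 3: guard c·x = 0.5978 hit at Δt = 1.1023 (t = 4.3010), x⁻ = (0.5978) → reset → x⁺ = (0.4799), jump to mode 1
Mode 1: flow for 0.3969 to horizon, guard not reached → x = (0.7087)

1 1.2265 1->0
2 2.3034 0->2
3 3.1987 2->3
4 4.3010 3->1
final: 1 0.7087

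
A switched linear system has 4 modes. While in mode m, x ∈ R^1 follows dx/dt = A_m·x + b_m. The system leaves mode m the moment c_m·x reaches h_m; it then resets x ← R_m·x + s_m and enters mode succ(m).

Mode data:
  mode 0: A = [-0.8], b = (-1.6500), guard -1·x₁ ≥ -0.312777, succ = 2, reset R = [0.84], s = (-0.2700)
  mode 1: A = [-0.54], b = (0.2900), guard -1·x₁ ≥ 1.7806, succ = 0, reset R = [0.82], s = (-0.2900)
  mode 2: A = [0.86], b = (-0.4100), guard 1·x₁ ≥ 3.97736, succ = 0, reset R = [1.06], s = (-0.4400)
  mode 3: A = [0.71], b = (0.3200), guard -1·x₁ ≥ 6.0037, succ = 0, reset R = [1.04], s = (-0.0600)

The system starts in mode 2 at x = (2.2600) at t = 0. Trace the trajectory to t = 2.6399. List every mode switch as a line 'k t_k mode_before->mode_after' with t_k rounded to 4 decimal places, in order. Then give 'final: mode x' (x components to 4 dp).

1 0.7843 2->0
2 1.9085 0->2
final: 2 -0.4311

Mode 2: guard c·x = 3.9774 hit at Δt = 0.7843 (t = 0.7843), x⁻ = (3.9774) → reset → x⁺ = (3.7760), jump to mode 0
Mode 0: guard c·x = -0.3128 hit at Δt = 1.1242 (t = 1.9085), x⁻ = (0.3128) → reset → x⁺ = (-0.0073), jump to mode 2
Mode 2: flow for 0.7314 to horizon, guard not reached → x = (-0.4311)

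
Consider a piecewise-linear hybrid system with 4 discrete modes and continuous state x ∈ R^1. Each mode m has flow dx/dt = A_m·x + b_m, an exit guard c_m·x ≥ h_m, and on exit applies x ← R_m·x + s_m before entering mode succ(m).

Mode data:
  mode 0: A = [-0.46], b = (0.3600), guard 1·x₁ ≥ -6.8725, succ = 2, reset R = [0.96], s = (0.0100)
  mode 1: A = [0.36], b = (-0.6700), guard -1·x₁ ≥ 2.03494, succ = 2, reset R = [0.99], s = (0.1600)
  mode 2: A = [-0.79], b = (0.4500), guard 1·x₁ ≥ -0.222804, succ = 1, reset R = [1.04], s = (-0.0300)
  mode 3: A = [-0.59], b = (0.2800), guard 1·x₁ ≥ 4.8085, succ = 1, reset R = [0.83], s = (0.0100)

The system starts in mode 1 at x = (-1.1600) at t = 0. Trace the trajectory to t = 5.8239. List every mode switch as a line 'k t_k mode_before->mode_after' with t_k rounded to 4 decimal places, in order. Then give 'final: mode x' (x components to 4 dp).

Mode 1: guard c·x = 2.0349 hit at Δt = 0.7065 (t = 0.7065), x⁻ = (-2.0349) → reset → x⁺ = (-1.8546), jump to mode 2
Mode 2: guard c·x = -0.2228 hit at Δt = 1.4154 (t = 2.1219), x⁻ = (-0.2228) → reset → x⁺ = (-0.2617), jump to mode 1
Mode 1: guard c·x = 2.0349 hit at Δt = 1.6867 (t = 3.8086), x⁻ = (-2.0349) → reset → x⁺ = (-1.8546), jump to mode 2
Mode 2: guard c·x = -0.2228 hit at Δt = 1.4154 (t = 5.2240), x⁻ = (-0.2228) → reset → x⁺ = (-0.2617), jump to mode 1
Mode 1: flow for 0.5999 to horizon, guard not reached → x = (-0.7734)

1 0.7065 1->2
2 2.1219 2->1
3 3.8086 1->2
4 5.2240 2->1
final: 1 -0.7734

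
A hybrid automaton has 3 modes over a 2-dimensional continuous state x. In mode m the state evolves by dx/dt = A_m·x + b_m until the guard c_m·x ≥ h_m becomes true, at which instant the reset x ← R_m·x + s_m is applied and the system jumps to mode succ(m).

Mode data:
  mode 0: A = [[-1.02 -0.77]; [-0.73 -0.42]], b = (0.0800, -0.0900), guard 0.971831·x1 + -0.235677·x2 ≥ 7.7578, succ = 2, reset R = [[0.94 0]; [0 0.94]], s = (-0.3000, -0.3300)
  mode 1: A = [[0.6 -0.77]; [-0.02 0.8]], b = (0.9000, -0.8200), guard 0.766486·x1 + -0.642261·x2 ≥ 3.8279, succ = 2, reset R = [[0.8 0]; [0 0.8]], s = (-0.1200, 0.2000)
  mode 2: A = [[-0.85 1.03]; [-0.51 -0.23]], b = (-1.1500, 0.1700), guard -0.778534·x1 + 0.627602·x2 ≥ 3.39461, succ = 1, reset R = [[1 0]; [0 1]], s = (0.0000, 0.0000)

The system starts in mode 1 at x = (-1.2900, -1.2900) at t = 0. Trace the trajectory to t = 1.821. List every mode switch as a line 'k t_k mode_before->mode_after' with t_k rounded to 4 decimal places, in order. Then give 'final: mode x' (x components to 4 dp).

Mode 1: guard c·x = 3.8279 hit at Δt = 1.0189 (t = 1.0189), x⁻ = (1.4808, -4.1928) → reset → x⁺ = (1.0647, -3.1542), jump to mode 2
Mode 2: flow for 0.8021 to horizon, guard not reached → x = (-1.7720, -2.2669)

1 1.0189 1->2
final: 2 -1.7720 -2.2669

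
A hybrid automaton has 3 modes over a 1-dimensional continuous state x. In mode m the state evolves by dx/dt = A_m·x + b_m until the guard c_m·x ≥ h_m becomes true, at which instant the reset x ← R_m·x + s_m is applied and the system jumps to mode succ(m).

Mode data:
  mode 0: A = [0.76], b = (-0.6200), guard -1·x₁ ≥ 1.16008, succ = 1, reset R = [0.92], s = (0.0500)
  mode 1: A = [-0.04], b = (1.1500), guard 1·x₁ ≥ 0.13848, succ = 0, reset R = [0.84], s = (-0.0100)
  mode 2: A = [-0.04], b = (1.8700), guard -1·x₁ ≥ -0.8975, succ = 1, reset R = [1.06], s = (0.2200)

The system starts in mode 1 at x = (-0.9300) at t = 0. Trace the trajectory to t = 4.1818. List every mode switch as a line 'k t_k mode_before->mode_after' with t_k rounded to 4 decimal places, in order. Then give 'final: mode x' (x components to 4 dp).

Mode 1: guard c·x = 0.1385 hit at Δt = 0.9166 (t = 0.9166), x⁻ = (0.1385) → reset → x⁺ = (0.1063), jump to mode 0
Mode 0: guard c·x = 1.1601 hit at Δt = 1.3477 (t = 2.2643), x⁻ = (-1.1601) → reset → x⁺ = (-1.0173), jump to mode 1
Mode 1: guard c·x = 0.1385 hit at Δt = 0.9900 (t = 3.2543), x⁻ = (0.1385) → reset → x⁺ = (0.1063), jump to mode 0
Mode 0: flow for 0.9275 to horizon, guard not reached → x = (-0.6199)

1 0.9166 1->0
2 2.2643 0->1
3 3.2543 1->0
final: 0 -0.6199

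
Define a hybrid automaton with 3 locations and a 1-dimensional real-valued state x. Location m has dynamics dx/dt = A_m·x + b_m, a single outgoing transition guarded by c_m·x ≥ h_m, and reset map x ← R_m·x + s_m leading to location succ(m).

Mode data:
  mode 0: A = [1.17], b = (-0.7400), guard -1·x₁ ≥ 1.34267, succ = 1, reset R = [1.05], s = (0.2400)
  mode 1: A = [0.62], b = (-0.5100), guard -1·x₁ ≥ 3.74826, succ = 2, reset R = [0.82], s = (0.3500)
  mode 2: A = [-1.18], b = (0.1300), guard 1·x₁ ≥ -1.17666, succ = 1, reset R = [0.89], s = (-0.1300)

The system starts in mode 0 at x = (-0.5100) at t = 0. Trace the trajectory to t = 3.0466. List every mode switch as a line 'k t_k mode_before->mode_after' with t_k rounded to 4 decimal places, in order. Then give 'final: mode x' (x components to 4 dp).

Mode 0: guard c·x = 1.3427 hit at Δt = 0.4679 (t = 0.4679), x⁻ = (-1.3427) → reset → x⁺ = (-1.1698), jump to mode 1
Mode 1: guard c·x = 3.7483 hit at Δt = 1.3393 (t = 1.8072), x⁻ = (-3.7483) → reset → x⁺ = (-2.7236), jump to mode 2
Mode 2: guard c·x = -1.1767 hit at Δt = 0.6690 (t = 2.4762), x⁻ = (-1.1767) → reset → x⁺ = (-1.1772), jump to mode 1
Mode 1: flow for 0.5704 to horizon, guard not reached → x = (-2.0257)

1 0.4679 0->1
2 1.8072 1->2
3 2.4762 2->1
final: 1 -2.0257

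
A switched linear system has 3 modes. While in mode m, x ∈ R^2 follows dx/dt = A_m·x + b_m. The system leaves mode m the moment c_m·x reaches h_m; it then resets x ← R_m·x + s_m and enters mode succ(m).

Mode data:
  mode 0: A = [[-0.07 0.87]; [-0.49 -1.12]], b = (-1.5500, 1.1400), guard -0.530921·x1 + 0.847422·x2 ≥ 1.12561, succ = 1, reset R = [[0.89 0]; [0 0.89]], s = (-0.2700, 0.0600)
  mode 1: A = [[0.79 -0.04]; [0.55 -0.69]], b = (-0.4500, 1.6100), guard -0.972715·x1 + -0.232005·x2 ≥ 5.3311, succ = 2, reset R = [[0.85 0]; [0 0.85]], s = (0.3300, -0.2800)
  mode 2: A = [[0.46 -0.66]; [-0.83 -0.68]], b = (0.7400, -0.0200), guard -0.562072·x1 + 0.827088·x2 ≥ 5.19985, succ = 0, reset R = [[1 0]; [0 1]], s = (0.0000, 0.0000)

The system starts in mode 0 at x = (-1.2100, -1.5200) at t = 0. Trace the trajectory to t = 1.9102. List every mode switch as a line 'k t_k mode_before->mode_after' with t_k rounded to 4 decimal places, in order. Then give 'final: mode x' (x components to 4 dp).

1 0.5015 0->1
2 1.4393 1->2
final: 2 -4.9895 1.1100

Mode 0: guard c·x = 1.1256 hit at Δt = 0.5015 (t = 0.5015), x⁻ = (-2.2546, -0.0842) → reset → x⁺ = (-2.2766, -0.0150), jump to mode 1
Mode 1: guard c·x = 5.3311 hit at Δt = 0.9378 (t = 1.4393), x⁻ = (-5.3984, -0.3448) → reset → x⁺ = (-4.2586, -0.5731), jump to mode 2
Mode 2: flow for 0.4709 to horizon, guard not reached → x = (-4.9895, 1.1100)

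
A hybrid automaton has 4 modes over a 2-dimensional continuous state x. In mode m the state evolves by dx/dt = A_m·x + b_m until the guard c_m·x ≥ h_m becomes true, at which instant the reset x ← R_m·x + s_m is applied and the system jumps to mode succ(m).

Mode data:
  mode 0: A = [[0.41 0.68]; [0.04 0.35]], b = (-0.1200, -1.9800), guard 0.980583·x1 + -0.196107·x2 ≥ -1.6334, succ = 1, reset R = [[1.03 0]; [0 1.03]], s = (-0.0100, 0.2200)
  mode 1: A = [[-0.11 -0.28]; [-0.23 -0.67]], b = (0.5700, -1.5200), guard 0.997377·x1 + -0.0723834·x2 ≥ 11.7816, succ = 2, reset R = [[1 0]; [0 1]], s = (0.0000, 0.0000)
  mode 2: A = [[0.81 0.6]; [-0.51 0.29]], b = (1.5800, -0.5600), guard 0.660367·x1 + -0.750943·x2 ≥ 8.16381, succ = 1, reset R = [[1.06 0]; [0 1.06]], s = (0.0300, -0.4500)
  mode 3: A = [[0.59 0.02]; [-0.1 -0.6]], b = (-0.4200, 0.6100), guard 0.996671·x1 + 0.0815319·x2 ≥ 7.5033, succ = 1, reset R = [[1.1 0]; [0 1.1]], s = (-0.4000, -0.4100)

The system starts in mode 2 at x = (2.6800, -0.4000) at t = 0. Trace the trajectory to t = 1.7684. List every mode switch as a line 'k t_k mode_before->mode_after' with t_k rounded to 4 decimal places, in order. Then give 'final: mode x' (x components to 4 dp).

1 1.0907 2->1
final: 1 8.5839 -5.1012

Mode 2: guard c·x = 8.1638 hit at Δt = 1.0907 (t = 1.0907), x⁻ = (7.3717, -4.3888) → reset → x⁺ = (7.8440, -5.1022), jump to mode 1
Mode 1: flow for 0.6777 to horizon, guard not reached → x = (8.5839, -5.1012)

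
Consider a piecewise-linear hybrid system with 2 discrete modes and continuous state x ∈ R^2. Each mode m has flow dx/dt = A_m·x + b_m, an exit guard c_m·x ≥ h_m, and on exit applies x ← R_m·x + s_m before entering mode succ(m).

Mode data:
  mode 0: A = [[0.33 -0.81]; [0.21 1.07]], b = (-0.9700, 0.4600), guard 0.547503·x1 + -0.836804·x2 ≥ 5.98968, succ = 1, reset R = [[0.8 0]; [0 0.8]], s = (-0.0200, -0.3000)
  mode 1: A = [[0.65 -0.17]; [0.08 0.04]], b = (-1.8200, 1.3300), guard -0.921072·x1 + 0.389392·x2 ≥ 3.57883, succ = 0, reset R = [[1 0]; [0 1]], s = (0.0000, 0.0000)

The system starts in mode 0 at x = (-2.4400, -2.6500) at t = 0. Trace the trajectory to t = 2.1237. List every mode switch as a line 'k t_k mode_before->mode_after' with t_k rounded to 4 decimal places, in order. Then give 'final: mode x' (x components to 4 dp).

Mode 0: guard c·x = 5.9897 hit at Δt = 0.9670 (t = 0.9670), x⁻ = (-0.2978, -7.3526) → reset → x⁺ = (-0.2582, -6.1821), jump to mode 1
Mode 1: flow for 1.1567 to horizon, guard not reached → x = (-2.0287, -4.9957)

1 0.9670 0->1
final: 1 -2.0287 -4.9957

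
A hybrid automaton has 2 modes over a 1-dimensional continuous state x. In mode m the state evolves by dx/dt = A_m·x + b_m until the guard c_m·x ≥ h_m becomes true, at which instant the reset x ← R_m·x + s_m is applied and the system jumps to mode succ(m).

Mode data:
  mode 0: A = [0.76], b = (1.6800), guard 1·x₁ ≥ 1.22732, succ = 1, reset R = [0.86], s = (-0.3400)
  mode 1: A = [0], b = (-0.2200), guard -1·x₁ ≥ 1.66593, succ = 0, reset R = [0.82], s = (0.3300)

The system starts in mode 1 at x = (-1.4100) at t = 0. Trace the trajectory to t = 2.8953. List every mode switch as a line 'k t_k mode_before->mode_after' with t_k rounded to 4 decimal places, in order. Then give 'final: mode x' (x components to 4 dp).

1 1.1633 1->0
2 2.5765 0->1
final: 1 0.6454

Mode 1: guard c·x = 1.6659 hit at Δt = 1.1633 (t = 1.1633), x⁻ = (-1.6659) → reset → x⁺ = (-1.0361), jump to mode 0
Mode 0: guard c·x = 1.2273 hit at Δt = 1.4132 (t = 2.5765), x⁻ = (1.2273) → reset → x⁺ = (0.7155), jump to mode 1
Mode 1: flow for 0.3188 to horizon, guard not reached → x = (0.6454)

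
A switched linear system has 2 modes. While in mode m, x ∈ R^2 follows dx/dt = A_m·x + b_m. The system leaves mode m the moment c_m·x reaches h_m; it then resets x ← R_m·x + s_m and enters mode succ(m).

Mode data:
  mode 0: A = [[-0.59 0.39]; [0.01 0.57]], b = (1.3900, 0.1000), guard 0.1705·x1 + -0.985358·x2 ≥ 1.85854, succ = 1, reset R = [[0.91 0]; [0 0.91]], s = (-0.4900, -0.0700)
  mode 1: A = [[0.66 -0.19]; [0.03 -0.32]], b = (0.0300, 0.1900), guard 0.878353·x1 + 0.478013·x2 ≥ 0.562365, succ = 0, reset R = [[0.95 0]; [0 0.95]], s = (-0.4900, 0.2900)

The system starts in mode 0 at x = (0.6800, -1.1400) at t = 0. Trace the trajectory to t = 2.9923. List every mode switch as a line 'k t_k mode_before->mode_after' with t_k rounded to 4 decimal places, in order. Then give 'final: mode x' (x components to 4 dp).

1 0.8354 0->1
2 1.8624 1->0
final: 0 1.1934 -1.0657

Mode 0: guard c·x = 1.8585 hit at Δt = 0.8354 (t = 0.8354), x⁻ = (0.9642, -1.7193) → reset → x⁺ = (0.3874, -1.6346), jump to mode 1
Mode 1: guard c·x = 0.5624 hit at Δt = 1.0270 (t = 1.8624), x⁻ = (1.1791, -0.9902) → reset → x⁺ = (0.6302, -0.6507), jump to mode 0
Mode 0: flow for 1.1299 to horizon, guard not reached → x = (1.1934, -1.0657)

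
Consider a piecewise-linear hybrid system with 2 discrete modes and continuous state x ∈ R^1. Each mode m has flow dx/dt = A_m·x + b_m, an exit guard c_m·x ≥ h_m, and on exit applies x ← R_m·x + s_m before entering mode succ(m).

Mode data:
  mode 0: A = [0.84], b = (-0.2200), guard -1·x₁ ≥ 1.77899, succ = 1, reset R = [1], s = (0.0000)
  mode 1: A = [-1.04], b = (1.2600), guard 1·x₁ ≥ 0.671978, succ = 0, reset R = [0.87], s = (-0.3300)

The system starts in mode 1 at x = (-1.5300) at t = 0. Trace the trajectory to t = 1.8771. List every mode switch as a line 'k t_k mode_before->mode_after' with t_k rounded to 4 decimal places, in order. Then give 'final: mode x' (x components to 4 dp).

1 1.5630 1->0
final: 0 0.2524

Mode 1: guard c·x = 0.6720 hit at Δt = 1.5630 (t = 1.5630), x⁻ = (0.6720) → reset → x⁺ = (0.2546), jump to mode 0
Mode 0: flow for 0.3141 to horizon, guard not reached → x = (0.2524)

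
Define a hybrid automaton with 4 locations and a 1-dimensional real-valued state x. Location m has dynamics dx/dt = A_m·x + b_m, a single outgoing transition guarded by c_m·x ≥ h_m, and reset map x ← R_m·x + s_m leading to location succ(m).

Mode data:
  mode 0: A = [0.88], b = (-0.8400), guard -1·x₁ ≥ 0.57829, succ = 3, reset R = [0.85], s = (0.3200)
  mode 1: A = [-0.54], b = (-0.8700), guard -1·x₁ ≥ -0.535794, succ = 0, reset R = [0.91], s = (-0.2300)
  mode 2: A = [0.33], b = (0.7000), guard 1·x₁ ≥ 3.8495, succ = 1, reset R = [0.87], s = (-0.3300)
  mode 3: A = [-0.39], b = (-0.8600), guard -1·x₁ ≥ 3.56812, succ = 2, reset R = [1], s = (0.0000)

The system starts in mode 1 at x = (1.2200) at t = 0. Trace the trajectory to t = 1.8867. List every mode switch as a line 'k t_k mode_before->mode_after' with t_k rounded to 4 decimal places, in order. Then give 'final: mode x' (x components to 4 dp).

Mode 1: guard c·x = -0.5358 hit at Δt = 0.5123 (t = 0.5123), x⁻ = (0.5358) → reset → x⁺ = (0.2576), jump to mode 0
Mode 0: guard c·x = 0.5783 hit at Δt = 0.8956 (t = 1.4079), x⁻ = (-0.5783) → reset → x⁺ = (-0.1715), jump to mode 3
Mode 3: flow for 0.4788 to horizon, guard not reached → x = (-0.5179)

1 0.5123 1->0
2 1.4079 0->3
final: 3 -0.5179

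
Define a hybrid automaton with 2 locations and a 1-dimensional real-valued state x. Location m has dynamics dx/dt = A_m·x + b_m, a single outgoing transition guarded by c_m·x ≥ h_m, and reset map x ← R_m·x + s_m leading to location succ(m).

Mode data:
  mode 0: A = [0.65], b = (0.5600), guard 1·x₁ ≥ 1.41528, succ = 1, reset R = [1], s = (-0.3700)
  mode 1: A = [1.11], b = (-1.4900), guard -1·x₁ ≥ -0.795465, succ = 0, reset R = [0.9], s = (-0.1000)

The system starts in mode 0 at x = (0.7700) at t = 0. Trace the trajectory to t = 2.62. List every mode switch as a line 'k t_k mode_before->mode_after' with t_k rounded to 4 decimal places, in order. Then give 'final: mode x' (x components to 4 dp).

1 0.5127 0->1
2 1.0625 1->0
3 1.7278 0->1
4 2.2776 1->0
final: 0 0.9842

Mode 0: guard c·x = 1.4153 hit at Δt = 0.5127 (t = 0.5127), x⁻ = (1.4153) → reset → x⁺ = (1.0453), jump to mode 1
Mode 1: guard c·x = -0.7955 hit at Δt = 0.5498 (t = 1.0625), x⁻ = (0.7955) → reset → x⁺ = (0.6159), jump to mode 0
Mode 0: guard c·x = 1.4153 hit at Δt = 0.6653 (t = 1.7278), x⁻ = (1.4153) → reset → x⁺ = (1.0453), jump to mode 1
Mode 1: guard c·x = -0.7955 hit at Δt = 0.5498 (t = 2.2776), x⁻ = (0.7955) → reset → x⁺ = (0.6159), jump to mode 0
Mode 0: flow for 0.3424 to horizon, guard not reached → x = (0.9842)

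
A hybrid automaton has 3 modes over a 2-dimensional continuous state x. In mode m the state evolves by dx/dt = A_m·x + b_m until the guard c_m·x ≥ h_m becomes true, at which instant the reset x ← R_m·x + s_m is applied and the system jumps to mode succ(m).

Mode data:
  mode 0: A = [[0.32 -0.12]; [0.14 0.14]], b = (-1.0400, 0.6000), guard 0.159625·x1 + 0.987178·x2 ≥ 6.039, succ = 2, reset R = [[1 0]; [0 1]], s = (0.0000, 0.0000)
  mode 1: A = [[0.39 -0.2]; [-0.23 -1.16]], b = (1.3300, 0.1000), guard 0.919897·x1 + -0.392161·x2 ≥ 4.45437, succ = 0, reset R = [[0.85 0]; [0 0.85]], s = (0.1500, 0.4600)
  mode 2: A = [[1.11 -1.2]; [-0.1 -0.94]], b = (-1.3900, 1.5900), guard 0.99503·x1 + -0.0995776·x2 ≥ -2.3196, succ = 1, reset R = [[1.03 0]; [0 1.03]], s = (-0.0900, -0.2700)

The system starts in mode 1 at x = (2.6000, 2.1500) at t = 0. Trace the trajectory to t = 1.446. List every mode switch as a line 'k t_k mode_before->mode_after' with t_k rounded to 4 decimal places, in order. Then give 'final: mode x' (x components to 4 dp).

Mode 1: guard c·x = 4.4544 hit at Δt = 0.9274 (t = 0.9274), x⁻ = (4.9623, 0.2816) → reset → x⁺ = (4.3680, 0.6994), jump to mode 0
Mode 0: flow for 0.5186 to horizon, guard not reached → x = (4.4994, 1.4087)

1 0.9274 1->0
final: 0 4.4994 1.4087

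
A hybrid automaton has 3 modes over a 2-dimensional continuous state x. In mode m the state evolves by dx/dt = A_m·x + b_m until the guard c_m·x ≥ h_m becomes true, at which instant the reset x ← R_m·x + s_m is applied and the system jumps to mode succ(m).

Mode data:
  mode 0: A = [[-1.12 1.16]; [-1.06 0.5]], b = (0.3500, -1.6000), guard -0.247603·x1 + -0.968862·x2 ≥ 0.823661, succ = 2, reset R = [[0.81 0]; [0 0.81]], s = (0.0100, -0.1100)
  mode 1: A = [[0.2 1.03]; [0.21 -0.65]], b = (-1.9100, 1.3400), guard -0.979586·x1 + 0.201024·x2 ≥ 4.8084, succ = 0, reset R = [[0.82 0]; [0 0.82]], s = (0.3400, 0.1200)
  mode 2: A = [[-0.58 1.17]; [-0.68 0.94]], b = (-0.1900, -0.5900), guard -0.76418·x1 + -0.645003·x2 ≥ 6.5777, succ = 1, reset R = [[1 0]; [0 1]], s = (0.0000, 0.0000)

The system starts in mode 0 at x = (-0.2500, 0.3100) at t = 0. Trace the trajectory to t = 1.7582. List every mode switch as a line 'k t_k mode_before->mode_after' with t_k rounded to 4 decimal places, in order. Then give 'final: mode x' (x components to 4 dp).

1 0.7036 0->2
final: 2 -1.6717 -2.3403

Mode 0: guard c·x = 0.8237 hit at Δt = 0.7036 (t = 0.7036), x⁻ = (-0.1066, -0.8229) → reset → x⁺ = (-0.0763, -0.7765), jump to mode 2
Mode 2: flow for 1.0546 to horizon, guard not reached → x = (-1.6717, -2.3403)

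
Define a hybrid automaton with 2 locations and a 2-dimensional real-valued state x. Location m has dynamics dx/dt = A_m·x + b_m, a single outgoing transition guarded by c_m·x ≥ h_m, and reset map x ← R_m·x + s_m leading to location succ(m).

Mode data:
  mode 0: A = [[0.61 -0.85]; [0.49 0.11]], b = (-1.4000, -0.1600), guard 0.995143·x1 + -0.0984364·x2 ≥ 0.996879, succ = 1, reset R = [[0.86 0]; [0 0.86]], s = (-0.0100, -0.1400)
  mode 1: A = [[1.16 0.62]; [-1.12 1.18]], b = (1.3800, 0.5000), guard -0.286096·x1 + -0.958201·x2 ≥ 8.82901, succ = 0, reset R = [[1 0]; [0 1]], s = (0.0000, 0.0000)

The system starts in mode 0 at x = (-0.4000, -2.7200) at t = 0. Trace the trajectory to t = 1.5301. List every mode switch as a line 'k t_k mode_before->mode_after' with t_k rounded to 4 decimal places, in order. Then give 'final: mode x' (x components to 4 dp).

1 0.9363 0->1
final: 1 0.2180 -5.8149

Mode 0: guard c·x = 0.9969 hit at Δt = 0.9363 (t = 0.9363), x⁻ = (0.6905, -3.1461) → reset → x⁺ = (0.5839, -2.8456), jump to mode 1
Mode 1: flow for 0.5938 to horizon, guard not reached → x = (0.2180, -5.8149)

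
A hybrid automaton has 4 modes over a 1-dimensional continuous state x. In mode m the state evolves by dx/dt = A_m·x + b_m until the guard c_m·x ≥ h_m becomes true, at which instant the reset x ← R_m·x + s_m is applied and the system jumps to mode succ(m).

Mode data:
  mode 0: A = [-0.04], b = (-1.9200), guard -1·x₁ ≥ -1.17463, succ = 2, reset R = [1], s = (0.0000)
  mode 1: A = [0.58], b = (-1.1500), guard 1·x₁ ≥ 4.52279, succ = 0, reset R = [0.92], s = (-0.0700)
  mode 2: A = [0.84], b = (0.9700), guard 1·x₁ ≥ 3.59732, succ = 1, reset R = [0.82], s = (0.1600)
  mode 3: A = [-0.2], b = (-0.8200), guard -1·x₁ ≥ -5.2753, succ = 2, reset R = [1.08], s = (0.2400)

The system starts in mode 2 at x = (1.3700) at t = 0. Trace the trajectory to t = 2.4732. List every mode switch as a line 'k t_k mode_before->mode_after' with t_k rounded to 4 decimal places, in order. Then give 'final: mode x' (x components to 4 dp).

Mode 2: guard c·x = 3.5973 hit at Δt = 0.7529 (t = 0.7529), x⁻ = (3.5973) → reset → x⁺ = (3.1098), jump to mode 1
Mode 1: guard c·x = 4.5228 hit at Δt = 1.4010 (t = 2.1539), x⁻ = (4.5228) → reset → x⁺ = (4.0910), jump to mode 0
Mode 0: flow for 0.3193 to horizon, guard not reached → x = (3.4299)

1 0.7529 2->1
2 2.1539 1->0
final: 0 3.4299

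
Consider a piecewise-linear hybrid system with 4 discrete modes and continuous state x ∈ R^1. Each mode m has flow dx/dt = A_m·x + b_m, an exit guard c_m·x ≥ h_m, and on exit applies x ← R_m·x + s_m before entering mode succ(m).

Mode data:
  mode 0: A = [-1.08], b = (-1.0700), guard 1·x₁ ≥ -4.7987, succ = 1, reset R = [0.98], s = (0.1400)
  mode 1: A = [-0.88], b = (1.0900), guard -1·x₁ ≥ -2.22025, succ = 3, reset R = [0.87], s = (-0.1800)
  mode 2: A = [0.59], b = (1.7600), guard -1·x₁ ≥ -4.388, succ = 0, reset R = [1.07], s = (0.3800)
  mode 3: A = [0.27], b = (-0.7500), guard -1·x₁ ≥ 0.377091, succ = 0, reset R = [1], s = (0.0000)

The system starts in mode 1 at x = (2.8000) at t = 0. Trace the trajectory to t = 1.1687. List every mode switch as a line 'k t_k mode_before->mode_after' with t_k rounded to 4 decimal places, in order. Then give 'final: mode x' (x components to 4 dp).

1 0.5274 1->3
final: 3 1.5576

Mode 1: guard c·x = -2.2203 hit at Δt = 0.5274 (t = 0.5274), x⁻ = (2.2203) → reset → x⁺ = (1.7516), jump to mode 3
Mode 3: flow for 0.6413 to horizon, guard not reached → x = (1.5576)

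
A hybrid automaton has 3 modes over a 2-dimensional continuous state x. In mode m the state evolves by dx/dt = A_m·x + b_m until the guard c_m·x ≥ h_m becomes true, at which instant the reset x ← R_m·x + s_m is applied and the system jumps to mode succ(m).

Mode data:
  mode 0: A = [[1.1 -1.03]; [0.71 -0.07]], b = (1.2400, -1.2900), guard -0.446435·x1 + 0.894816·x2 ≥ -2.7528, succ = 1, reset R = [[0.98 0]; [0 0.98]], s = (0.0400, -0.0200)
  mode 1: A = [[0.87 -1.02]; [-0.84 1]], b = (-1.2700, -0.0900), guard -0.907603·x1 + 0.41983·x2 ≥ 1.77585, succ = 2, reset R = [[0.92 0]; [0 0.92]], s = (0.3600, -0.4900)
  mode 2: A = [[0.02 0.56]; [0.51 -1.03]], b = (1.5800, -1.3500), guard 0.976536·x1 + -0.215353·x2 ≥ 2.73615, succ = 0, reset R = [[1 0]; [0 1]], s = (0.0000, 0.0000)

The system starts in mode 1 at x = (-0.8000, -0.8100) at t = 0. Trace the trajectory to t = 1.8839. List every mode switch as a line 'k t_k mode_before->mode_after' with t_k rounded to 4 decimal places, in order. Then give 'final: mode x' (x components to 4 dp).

Mode 1: guard c·x = 1.7758 hit at Δt = 0.8285 (t = 0.8285), x⁻ = (-2.2104, -0.5485) → reset → x⁺ = (-1.6735, -0.9946), jump to mode 2
Mode 2: flow for 1.0554 to horizon, guard not reached → x = (-0.8465, -1.5852)

1 0.8285 1->2
final: 2 -0.8465 -1.5852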